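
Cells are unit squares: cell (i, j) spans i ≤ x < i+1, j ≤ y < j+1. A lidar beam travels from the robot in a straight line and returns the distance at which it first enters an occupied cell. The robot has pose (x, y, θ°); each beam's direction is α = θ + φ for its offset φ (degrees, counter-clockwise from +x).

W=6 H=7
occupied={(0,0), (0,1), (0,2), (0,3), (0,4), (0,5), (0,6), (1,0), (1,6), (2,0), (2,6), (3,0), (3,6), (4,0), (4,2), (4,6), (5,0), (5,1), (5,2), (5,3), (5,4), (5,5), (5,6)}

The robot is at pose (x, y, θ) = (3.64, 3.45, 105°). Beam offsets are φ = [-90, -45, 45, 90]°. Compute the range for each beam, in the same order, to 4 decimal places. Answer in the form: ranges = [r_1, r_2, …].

ranges = [1.4080, 2.7200, 3.0484, 2.7331]

beam 1: φ=-90°, α=15°
  d=(0.9659,0.2588)  start (3,3)  tX=0.3727 tY=2.1250  stride 1/|dx|=1.0353 1/|dy|=3.8637
    cross x-line → (4,3), t=0.3727
    cross x-line → (5,3), t=1.4080 (wall)
  → r_1 = 1.4080
beam 2: φ=-45°, α=60°
  d=(0.5000,0.8660)  start (3,3)  tX=0.7200 tY=0.6351  stride 1/|dx|=2.0000 1/|dy|=1.1547
    cross y-line → (3,4), t=0.6351
    cross x-line → (4,4), t=0.7200
    cross y-line → (4,5), t=1.7898
    cross x-line → (5,5), t=2.7200 (wall)
  → r_2 = 2.7200
beam 3: φ=45°, α=150°
  d=(-0.8660,0.5000)  start (3,3)  tX=0.7390 tY=1.1000  stride 1/|dx|=1.1547 1/|dy|=2.0000
    cross x-line → (2,3), t=0.7390
    cross y-line → (2,4), t=1.1000
    cross x-line → (1,4), t=1.8937
    cross x-line → (0,4), t=3.0484 (wall)
  → r_3 = 3.0484
beam 4: φ=90°, α=195°
  d=(-0.9659,-0.2588)  start (3,3)  tX=0.6626 tY=1.7387  stride 1/|dx|=1.0353 1/|dy|=3.8637
    cross x-line → (2,3), t=0.6626
    cross x-line → (1,3), t=1.6979
    cross y-line → (1,2), t=1.7387
    cross x-line → (0,2), t=2.7331 (wall)
  → r_4 = 2.7331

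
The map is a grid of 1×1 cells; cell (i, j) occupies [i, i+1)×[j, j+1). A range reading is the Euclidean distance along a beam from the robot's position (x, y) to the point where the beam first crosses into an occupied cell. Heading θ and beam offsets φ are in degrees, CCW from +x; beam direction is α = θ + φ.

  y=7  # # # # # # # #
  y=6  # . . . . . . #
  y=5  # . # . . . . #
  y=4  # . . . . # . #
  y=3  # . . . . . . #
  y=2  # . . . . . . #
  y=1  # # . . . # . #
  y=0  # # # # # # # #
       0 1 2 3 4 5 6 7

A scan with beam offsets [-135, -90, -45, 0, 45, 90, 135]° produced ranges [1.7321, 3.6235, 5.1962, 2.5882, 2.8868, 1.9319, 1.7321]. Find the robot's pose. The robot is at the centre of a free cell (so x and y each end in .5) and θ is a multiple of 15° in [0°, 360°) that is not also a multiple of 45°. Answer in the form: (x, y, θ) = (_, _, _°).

(x, y, θ) = (3.5, 2.5, 105°)

Enumerate (i+0.5, j+0.5, θ) over the 32 free cells and 16 admissible headings. For each, cast all 7 beams and compare to the given ranges.
  (6.5, 3.5, 345°): beam 1 = 5.0000 ≠ 1.7321 ✗
  (1.5, 5.5, 345°): beam 1 = 0.5774 ≠ 1.7321 ✗
  (3.5, 2.5, 345°): beam 2 = 1.5529 ≠ 3.6235 ✗
  …
  (3.5, 2.5, 105°): r_1=1.7321, r_2=3.6235, r_3=5.1962, r_4=2.5882, r_5=2.8868, r_6=1.9319, r_7=1.7321 — all match ✓
No second candidate reproduces the full scan.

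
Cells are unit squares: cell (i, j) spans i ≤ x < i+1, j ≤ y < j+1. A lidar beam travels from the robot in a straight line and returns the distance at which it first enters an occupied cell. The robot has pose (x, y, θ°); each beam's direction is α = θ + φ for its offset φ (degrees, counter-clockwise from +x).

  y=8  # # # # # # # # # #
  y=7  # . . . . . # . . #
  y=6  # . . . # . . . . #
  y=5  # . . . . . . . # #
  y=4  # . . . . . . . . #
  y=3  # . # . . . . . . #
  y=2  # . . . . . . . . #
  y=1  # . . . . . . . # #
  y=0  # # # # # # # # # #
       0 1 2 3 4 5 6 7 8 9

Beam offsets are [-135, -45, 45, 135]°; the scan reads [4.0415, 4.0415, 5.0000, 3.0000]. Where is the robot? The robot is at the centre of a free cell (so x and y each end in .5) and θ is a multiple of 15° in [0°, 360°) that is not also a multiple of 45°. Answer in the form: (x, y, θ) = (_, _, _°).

The pose lattice has 51·16 = 816 candidates. Test each by forward raycasting.
  (5.5, 3.5, 300°): beam 1 = 4.6587 ≠ 4.0415 ✗
  (6.5, 2.5, 105°): beam 1 = 1.7321 ≠ 4.0415 ✗
  (8.5, 3.5, 285°): beam 1 = 5.0000 ≠ 4.0415 ✗
  (5.5, 1.5, 300°): beam 1 = 4.6587 ≠ 4.0415 ✗
  …
  (4.5, 4.5, 285°): r_1=4.0415, r_2=4.0415, r_3=5.0000, r_4=3.0000 — all match ✓
Only this pose fits every beam.

(x, y, θ) = (4.5, 4.5, 285°)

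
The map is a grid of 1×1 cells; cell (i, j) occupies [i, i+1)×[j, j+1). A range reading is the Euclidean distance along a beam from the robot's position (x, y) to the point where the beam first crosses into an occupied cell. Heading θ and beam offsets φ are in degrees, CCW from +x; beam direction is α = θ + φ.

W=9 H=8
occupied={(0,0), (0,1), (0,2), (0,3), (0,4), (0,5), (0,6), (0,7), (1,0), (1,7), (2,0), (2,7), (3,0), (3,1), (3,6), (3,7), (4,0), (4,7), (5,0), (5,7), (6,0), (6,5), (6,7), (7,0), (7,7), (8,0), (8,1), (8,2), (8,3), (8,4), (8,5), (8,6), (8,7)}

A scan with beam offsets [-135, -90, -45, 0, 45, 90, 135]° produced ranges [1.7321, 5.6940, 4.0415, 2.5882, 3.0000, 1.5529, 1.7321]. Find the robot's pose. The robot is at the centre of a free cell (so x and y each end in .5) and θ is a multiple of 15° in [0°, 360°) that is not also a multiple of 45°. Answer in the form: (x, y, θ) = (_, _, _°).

Candidates: 39 free-cell centres × 16 headings = 624 poses. Raycast each; keep the one whose scan matches to 4 dp.
  (7.5, 2.5, 105°): beam 1 = 0.5774 ≠ 1.7321 ✗
  (7.5, 2.5, 300°): beam 1 = 6.7293 ≠ 1.7321 ✗
  (1.5, 2.5, 165°): beam 1 = 5.1962 ≠ 1.7321 ✗
  (3.5, 5.5, 195°): beam 1 = 0.5774 ≠ 1.7321 ✗
  (5.5, 6.5, 300°): beam 1 = 1.5529 ≠ 1.7321 ✗
  …
  (2.5, 3.5, 75°): r_1=1.7321, r_2=5.6940, r_3=4.0415, r_4=2.5882, r_5=3.0000, r_6=1.5529, r_7=1.7321 — all match ✓
No second candidate reproduces the full scan.

(x, y, θ) = (2.5, 3.5, 75°)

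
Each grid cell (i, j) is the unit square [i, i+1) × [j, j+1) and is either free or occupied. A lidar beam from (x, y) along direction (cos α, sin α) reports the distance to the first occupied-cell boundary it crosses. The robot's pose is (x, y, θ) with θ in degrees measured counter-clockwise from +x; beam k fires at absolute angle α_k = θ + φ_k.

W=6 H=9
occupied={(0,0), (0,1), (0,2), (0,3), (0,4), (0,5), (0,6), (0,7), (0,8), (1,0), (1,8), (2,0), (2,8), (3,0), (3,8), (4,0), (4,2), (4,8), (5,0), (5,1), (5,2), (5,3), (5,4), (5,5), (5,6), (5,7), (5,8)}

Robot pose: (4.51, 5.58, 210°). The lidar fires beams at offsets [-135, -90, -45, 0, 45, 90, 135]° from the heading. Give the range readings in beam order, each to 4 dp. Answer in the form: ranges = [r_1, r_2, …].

beam 1: φ=-135°, α=75°
  direction (0.2588, 0.9659); cell (4,5); t to first gridline: x 1.8932, y 0.4348 (then +3.8637 / +1.0353)
    (4,6) via y @ 0.4348
    (4,7) via y @ 1.4701
    (5,7) via x @ 1.8932  # hit
  → r_1 = 1.8932
beam 2: φ=-90°, α=120°
  direction (-0.5000, 0.8660); cell (4,5); t to first gridline: x 1.0200, y 0.4850 (then +2.0000 / +1.1547)
    (4,6) via y @ 0.4850
    (3,6) via x @ 1.0200
    (3,7) via y @ 1.6397
    (3,8) via y @ 2.7944  # hit
  → r_2 = 2.7944
beam 3: φ=-45°, α=165°
  direction (-0.9659, 0.2588); cell (4,5); t to first gridline: x 0.5280, y 1.6228 (then +1.0353 / +3.8637)
    (3,5) via x @ 0.5280
    (2,5) via x @ 1.5633
    (2,6) via y @ 1.6228
    (1,6) via x @ 2.5985
    (0,6) via x @ 3.6338  # hit
  → r_3 = 3.6338
beam 4: φ=0°, α=210°
  direction (-0.8660, -0.5000); cell (4,5); t to first gridline: x 0.5889, y 1.1600 (then +1.1547 / +2.0000)
    (3,5) via x @ 0.5889
    (3,4) via y @ 1.1600
    (2,4) via x @ 1.7436
    (1,4) via x @ 2.8983
    (1,3) via y @ 3.1600
    (0,3) via x @ 4.0530  # hit
  → r_4 = 4.0530
beam 5: φ=45°, α=255°
  direction (-0.2588, -0.9659); cell (4,5); t to first gridline: x 1.9705, y 0.6005 (then +3.8637 / +1.0353)
    (4,4) via y @ 0.6005
    (4,3) via y @ 1.6357
    (3,3) via x @ 1.9705
    (3,2) via y @ 2.6710
    (3,1) via y @ 3.7063
    (3,0) via y @ 4.7416  # hit
  → r_5 = 4.7416
beam 6: φ=90°, α=300°
  direction (0.5000, -0.8660); cell (4,5); t to first gridline: x 0.9800, y 0.6697 (then +2.0000 / +1.1547)
    (4,4) via y @ 0.6697
    (5,4) via x @ 0.9800  # hit
  → r_6 = 0.9800
beam 7: φ=135°, α=345°
  direction (0.9659, -0.2588); cell (4,5); t to first gridline: x 0.5073, y 2.2409 (then +1.0353 / +3.8637)
    (5,5) via x @ 0.5073  # hit
  → r_7 = 0.5073

ranges = [1.8932, 2.7944, 3.6338, 4.0530, 4.7416, 0.9800, 0.5073]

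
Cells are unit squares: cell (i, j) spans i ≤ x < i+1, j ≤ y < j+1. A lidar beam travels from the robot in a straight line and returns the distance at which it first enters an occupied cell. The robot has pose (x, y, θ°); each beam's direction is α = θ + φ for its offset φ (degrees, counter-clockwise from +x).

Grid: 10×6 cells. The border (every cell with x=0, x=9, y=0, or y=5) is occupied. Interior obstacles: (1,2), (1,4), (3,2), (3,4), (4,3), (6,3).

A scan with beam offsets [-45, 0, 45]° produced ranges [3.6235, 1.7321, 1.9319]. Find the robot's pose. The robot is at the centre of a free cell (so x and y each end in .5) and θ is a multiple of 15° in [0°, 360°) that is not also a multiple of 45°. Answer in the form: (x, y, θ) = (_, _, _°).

The pose lattice has 26·16 = 416 candidates. Test each by forward raycasting.
  (2.5, 3.5, 30°): beam 1 = 1.5529 ≠ 3.6235 ✗
  (3.5, 3.5, 60°): beam 1 = 0.5176 ≠ 3.6235 ✗
  (2.5, 2.5, 300°): beam 1 = 1.5529 ≠ 3.6235 ✗
  …
  (5.5, 1.5, 60°): r_1=3.6235, r_2=1.7321, r_3=1.9319 — all match ✓
No second candidate reproduces the full scan.

(x, y, θ) = (5.5, 1.5, 60°)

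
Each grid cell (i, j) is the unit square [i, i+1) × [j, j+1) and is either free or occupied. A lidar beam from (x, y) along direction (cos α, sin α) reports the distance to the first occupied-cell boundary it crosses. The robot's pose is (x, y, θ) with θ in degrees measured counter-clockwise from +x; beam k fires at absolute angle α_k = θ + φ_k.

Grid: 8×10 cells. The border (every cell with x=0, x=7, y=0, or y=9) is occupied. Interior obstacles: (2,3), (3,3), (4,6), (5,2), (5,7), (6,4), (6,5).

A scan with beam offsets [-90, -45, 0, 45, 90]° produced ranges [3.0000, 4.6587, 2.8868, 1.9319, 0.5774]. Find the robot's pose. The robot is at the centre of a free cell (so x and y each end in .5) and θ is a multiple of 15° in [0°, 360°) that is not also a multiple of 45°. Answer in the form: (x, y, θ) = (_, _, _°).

(x, y, θ) = (2.5, 8.5, 330°)

The pose lattice has 41·16 = 656 candidates. Test each by forward raycasting.
  (4.5, 2.5, 345°): beam 1 = 1.5529 ≠ 3.0000 ✗
  (4.5, 7.5, 285°): beam 1 = 3.6235 ≠ 3.0000 ✗
  (6.5, 7.5, 240°): beam 1 = 0.5774 ≠ 3.0000 ✗
  …
  (2.5, 8.5, 330°): r_1=3.0000, r_2=4.6587, r_3=2.8868, r_4=1.9319, r_5=0.5774 — all match ✓
Unique over the lattice → pose = (2.5, 8.5, 330°).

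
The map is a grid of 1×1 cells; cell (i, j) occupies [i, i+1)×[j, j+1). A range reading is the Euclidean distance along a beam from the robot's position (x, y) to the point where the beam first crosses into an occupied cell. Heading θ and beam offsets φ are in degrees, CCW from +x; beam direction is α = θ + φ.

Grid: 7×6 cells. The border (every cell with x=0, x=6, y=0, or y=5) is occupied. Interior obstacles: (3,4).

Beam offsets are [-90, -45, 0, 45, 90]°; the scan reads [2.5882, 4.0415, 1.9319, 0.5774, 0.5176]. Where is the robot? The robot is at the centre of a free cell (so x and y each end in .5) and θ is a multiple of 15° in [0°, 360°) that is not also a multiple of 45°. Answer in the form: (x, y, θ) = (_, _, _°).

(x, y, θ) = (4.5, 1.5, 195°)

Enumerate (i+0.5, j+0.5, θ) over the 19 free cells and 16 admissible headings. For each, cast all 5 beams and compare to the given ranges.
  (5.5, 4.5, 30°): beam 1 = 1.0000 ≠ 2.5882 ✗
  (4.5, 4.5, 210°): beam 1 = 0.5774 ≠ 2.5882 ✗
  (2.5, 4.5, 150°): beam 1 = 0.5774 ≠ 2.5882 ✗
  (4.5, 1.5, 60°): beam 1 = 1.0000 ≠ 2.5882 ✗
  …
  (4.5, 1.5, 195°): r_1=2.5882, r_2=4.0415, r_3=1.9319, r_4=0.5774, r_5=0.5176 — all match ✓
Only this pose fits every beam.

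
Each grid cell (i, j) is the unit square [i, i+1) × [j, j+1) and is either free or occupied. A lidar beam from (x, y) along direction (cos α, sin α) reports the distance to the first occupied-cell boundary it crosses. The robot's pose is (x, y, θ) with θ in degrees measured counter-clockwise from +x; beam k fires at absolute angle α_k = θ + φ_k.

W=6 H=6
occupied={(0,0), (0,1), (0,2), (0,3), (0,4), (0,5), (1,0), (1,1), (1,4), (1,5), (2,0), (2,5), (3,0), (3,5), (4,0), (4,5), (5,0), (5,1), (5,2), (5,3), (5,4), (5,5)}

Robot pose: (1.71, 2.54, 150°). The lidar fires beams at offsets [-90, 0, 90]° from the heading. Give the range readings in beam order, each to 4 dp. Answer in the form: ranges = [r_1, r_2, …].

beam 1: φ=-90°, α=60°
  dir = (cos 60°, sin 60°) = (0.5000, 0.8660); from cell (1,2)
  next x-line at t=0.5800, next y-line at t=0.5312; Δt_x=2.0000, Δt_y=1.1547
    y: enter (1,3) at t=0.5312
    x: enter (2,3) at t=0.5800
    y: enter (2,4) at t=1.6859
    x: enter (3,4) at t=2.5800
    y: enter (3,5) at t=2.8406 ← occupied
  → r_1 = 2.8406
beam 2: φ=0°, α=150°
  dir = (cos 150°, sin 150°) = (-0.8660, 0.5000); from cell (1,2)
  next x-line at t=0.8198, next y-line at t=0.9200; Δt_x=1.1547, Δt_y=2.0000
    x: enter (0,2) at t=0.8198 ← occupied
  → r_2 = 0.8198
beam 3: φ=90°, α=240°
  dir = (cos 240°, sin 240°) = (-0.5000, -0.8660); from cell (1,2)
  next x-line at t=1.4200, next y-line at t=0.6235; Δt_x=2.0000, Δt_y=1.1547
    y: enter (1,1) at t=0.6235 ← occupied
  → r_3 = 0.6235

ranges = [2.8406, 0.8198, 0.6235]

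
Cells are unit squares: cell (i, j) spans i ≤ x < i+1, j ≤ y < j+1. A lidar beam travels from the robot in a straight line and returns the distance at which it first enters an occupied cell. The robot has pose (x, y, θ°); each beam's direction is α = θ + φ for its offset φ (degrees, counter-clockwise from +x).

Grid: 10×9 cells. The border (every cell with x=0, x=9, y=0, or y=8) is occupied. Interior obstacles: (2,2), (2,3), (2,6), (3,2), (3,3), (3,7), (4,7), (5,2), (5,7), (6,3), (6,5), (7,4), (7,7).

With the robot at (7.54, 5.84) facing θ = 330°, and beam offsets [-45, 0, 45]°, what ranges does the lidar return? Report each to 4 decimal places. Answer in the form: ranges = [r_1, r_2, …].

beam 1: φ=-45°, α=285°
  dir = (cos 285°, sin 285°) = (0.2588, -0.9659); from cell (7,5)
  next x-line at t=1.7773, next y-line at t=0.8696; Δt_x=3.8637, Δt_y=1.0353
    y: enter (7,4) at t=0.8696 ← occupied
  → r_1 = 0.8696
beam 2: φ=0°, α=330°
  dir = (cos 330°, sin 330°) = (0.8660, -0.5000); from cell (7,5)
  next x-line at t=0.5312, next y-line at t=1.6800; Δt_x=1.1547, Δt_y=2.0000
    x: enter (8,5) at t=0.5312
    y: enter (8,4) at t=1.6800
    x: enter (9,4) at t=1.6859 ← occupied
  → r_2 = 1.6859
beam 3: φ=45°, α=15°
  dir = (cos 15°, sin 15°) = (0.9659, 0.2588); from cell (7,5)
  next x-line at t=0.4762, next y-line at t=0.6182; Δt_x=1.0353, Δt_y=3.8637
    x: enter (8,5) at t=0.4762
    y: enter (8,6) at t=0.6182
    x: enter (9,6) at t=1.5115 ← occupied
  → r_3 = 1.5115

ranges = [0.8696, 1.6859, 1.5115]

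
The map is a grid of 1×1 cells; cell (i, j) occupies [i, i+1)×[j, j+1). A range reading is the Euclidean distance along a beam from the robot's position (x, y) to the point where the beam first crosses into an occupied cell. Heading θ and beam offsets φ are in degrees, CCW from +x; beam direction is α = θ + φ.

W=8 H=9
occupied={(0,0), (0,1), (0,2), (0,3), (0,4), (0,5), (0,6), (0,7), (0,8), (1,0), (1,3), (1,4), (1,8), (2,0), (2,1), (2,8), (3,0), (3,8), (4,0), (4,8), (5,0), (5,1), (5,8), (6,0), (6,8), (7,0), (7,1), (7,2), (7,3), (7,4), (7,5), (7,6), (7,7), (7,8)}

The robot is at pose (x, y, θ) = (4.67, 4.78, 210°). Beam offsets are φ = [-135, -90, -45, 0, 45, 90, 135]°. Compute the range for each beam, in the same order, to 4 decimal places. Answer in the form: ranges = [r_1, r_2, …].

ranges = [3.3336, 3.7181, 3.7995, 3.0831, 3.9133, 4.3648, 2.4122]

beam 1: φ=-135°, α=75°
  cosα=0.2588 sinα=0.9659 | (4,4) | tMaxX 1.2750 tMaxY 0.2278 | tΔX 3.8637 tΔY 1.0353
    t=0.2278 [y] (4,5)
    t=1.2630 [y] (4,6)
    t=1.2750 [x] (5,6)
    t=2.2983 [y] (5,7)
    t=3.3336 [y] (5,8) — stop
  → r_1 = 3.3336
beam 2: φ=-90°, α=120°
  cosα=-0.5000 sinα=0.8660 | (4,4) | tMaxX 1.3400 tMaxY 0.2540 | tΔX 2.0000 tΔY 1.1547
    t=0.2540 [y] (4,5)
    t=1.3400 [x] (3,5)
    t=1.4087 [y] (3,6)
    t=2.5634 [y] (3,7)
    t=3.3400 [x] (2,7)
    t=3.7181 [y] (2,8) — stop
  → r_2 = 3.7181
beam 3: φ=-45°, α=165°
  cosα=-0.9659 sinα=0.2588 | (4,4) | tMaxX 0.6936 tMaxY 0.8500 | tΔX 1.0353 tΔY 3.8637
    t=0.6936 [x] (3,4)
    t=0.8500 [y] (3,5)
    t=1.7289 [x] (2,5)
    t=2.7642 [x] (1,5)
    t=3.7995 [x] (0,5) — stop
  → r_3 = 3.7995
beam 4: φ=0°, α=210°
  cosα=-0.8660 sinα=-0.5000 | (4,4) | tMaxX 0.7736 tMaxY 1.5600 | tΔX 1.1547 tΔY 2.0000
    t=0.7736 [x] (3,4)
    t=1.5600 [y] (3,3)
    t=1.9283 [x] (2,3)
    t=3.0831 [x] (1,3) — stop
  → r_4 = 3.0831
beam 5: φ=45°, α=255°
  cosα=-0.2588 sinα=-0.9659 | (4,4) | tMaxX 2.5887 tMaxY 0.8075 | tΔX 3.8637 tΔY 1.0353
    t=0.8075 [y] (4,3)
    t=1.8428 [y] (4,2)
    t=2.5887 [x] (3,2)
    t=2.8781 [y] (3,1)
    t=3.9133 [y] (3,0) — stop
  → r_5 = 3.9133
beam 6: φ=90°, α=300°
  cosα=0.5000 sinα=-0.8660 | (4,4) | tMaxX 0.6600 tMaxY 0.9007 | tΔX 2.0000 tΔY 1.1547
    t=0.6600 [x] (5,4)
    t=0.9007 [y] (5,3)
    t=2.0554 [y] (5,2)
    t=2.6600 [x] (6,2)
    t=3.2101 [y] (6,1)
    t=4.3648 [y] (6,0) — stop
  → r_6 = 4.3648
beam 7: φ=135°, α=345°
  cosα=0.9659 sinα=-0.2588 | (4,4) | tMaxX 0.3416 tMaxY 3.0137 | tΔX 1.0353 tΔY 3.8637
    t=0.3416 [x] (5,4)
    t=1.3769 [x] (6,4)
    t=2.4122 [x] (7,4) — stop
  → r_7 = 2.4122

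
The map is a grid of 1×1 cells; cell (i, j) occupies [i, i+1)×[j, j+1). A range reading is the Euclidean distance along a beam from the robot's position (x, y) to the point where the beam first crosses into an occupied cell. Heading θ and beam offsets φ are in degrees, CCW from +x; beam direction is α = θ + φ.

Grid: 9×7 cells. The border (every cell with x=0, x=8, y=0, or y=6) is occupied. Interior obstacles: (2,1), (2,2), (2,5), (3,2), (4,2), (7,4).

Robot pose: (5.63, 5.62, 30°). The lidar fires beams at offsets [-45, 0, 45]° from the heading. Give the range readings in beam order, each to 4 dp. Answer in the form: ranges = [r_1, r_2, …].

ranges = [2.3955, 0.7600, 0.3934]

beam 1: φ=-45°, α=345°
  dir = (cos 345°, sin 345°) = (0.9659, -0.2588); from cell (5,5)
  next x-line at t=0.3831, next y-line at t=2.3955; Δt_x=1.0353, Δt_y=3.8637
    x: enter (6,5) at t=0.3831
    x: enter (7,5) at t=1.4183
    y: enter (7,4) at t=2.3955 ← occupied
  → r_1 = 2.3955
beam 2: φ=0°, α=30°
  dir = (cos 30°, sin 30°) = (0.8660, 0.5000); from cell (5,5)
  next x-line at t=0.4272, next y-line at t=0.7600; Δt_x=1.1547, Δt_y=2.0000
    x: enter (6,5) at t=0.4272
    y: enter (6,6) at t=0.7600 ← occupied
  → r_2 = 0.7600
beam 3: φ=45°, α=75°
  dir = (cos 75°, sin 75°) = (0.2588, 0.9659); from cell (5,5)
  next x-line at t=1.4296, next y-line at t=0.3934; Δt_x=3.8637, Δt_y=1.0353
    y: enter (5,6) at t=0.3934 ← occupied
  → r_3 = 0.3934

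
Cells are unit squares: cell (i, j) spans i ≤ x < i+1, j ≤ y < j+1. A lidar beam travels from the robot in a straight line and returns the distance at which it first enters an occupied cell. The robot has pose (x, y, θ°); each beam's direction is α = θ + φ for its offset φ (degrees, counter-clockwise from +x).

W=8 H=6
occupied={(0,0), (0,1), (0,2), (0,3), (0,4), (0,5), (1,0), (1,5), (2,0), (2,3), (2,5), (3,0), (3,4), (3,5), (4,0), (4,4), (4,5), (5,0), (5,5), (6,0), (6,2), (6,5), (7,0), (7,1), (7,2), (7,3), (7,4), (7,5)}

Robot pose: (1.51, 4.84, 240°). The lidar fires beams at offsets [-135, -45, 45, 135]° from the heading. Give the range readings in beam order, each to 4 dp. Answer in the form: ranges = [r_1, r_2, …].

beam 1: φ=-135°, α=105°
  dir = (cos 105°, sin 105°) = (-0.2588, 0.9659); from cell (1,4)
  next x-line at t=1.9705, next y-line at t=0.1656; Δt_x=3.8637, Δt_y=1.0353
    y: enter (1,5) at t=0.1656 ← occupied
  → r_1 = 0.1656
beam 2: φ=-45°, α=195°
  dir = (cos 195°, sin 195°) = (-0.9659, -0.2588); from cell (1,4)
  next x-line at t=0.5280, next y-line at t=3.2455; Δt_x=1.0353, Δt_y=3.8637
    x: enter (0,4) at t=0.5280 ← occupied
  → r_2 = 0.5280
beam 3: φ=45°, α=285°
  dir = (cos 285°, sin 285°) = (0.2588, -0.9659); from cell (1,4)
  next x-line at t=1.8932, next y-line at t=0.8696; Δt_x=3.8637, Δt_y=1.0353
    y: enter (1,3) at t=0.8696
    x: enter (2,3) at t=1.8932 ← occupied
  → r_3 = 1.8932
beam 4: φ=135°, α=15°
  dir = (cos 15°, sin 15°) = (0.9659, 0.2588); from cell (1,4)
  next x-line at t=0.5073, next y-line at t=0.6182; Δt_x=1.0353, Δt_y=3.8637
    x: enter (2,4) at t=0.5073
    y: enter (2,5) at t=0.6182 ← occupied
  → r_4 = 0.6182

ranges = [0.1656, 0.5280, 1.8932, 0.6182]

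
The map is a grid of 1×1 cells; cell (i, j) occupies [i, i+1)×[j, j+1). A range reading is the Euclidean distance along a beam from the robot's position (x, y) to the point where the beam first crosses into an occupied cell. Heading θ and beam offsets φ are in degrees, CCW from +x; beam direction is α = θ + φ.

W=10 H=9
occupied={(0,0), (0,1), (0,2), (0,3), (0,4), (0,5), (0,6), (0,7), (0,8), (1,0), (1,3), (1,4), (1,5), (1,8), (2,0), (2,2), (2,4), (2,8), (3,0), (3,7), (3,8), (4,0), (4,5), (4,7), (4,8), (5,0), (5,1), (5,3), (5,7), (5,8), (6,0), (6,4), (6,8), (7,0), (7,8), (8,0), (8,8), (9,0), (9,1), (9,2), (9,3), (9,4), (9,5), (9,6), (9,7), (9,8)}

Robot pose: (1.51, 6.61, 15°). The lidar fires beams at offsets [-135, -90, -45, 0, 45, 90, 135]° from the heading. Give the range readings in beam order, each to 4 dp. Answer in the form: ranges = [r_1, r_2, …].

ranges = [0.7044, 0.6315, 2.8752, 1.5426, 1.6050, 1.4390, 0.5889]

beam 1: φ=-135°, α=240°
  cosα=-0.5000 sinα=-0.8660 | (1,6) | tMaxX 1.0200 tMaxY 0.7044 | tΔX 2.0000 tΔY 1.1547
    t=0.7044 [y] (1,5) — stop
  → r_1 = 0.7044
beam 2: φ=-90°, α=285°
  cosα=0.2588 sinα=-0.9659 | (1,6) | tMaxX 1.8932 tMaxY 0.6315 | tΔX 3.8637 tΔY 1.0353
    t=0.6315 [y] (1,5) — stop
  → r_2 = 0.6315
beam 3: φ=-45°, α=330°
  cosα=0.8660 sinα=-0.5000 | (1,6) | tMaxX 0.5658 tMaxY 1.2200 | tΔX 1.1547 tΔY 2.0000
    t=0.5658 [x] (2,6)
    t=1.2200 [y] (2,5)
    t=1.7205 [x] (3,5)
    t=2.8752 [x] (4,5) — stop
  → r_3 = 2.8752
beam 4: φ=0°, α=15°
  cosα=0.9659 sinα=0.2588 | (1,6) | tMaxX 0.5073 tMaxY 1.5068 | tΔX 1.0353 tΔY 3.8637
    t=0.5073 [x] (2,6)
    t=1.5068 [y] (2,7)
    t=1.5426 [x] (3,7) — stop
  → r_4 = 1.5426
beam 5: φ=45°, α=60°
  cosα=0.5000 sinα=0.8660 | (1,6) | tMaxX 0.9800 tMaxY 0.4503 | tΔX 2.0000 tΔY 1.1547
    t=0.4503 [y] (1,7)
    t=0.9800 [x] (2,7)
    t=1.6050 [y] (2,8) — stop
  → r_5 = 1.6050
beam 6: φ=90°, α=105°
  cosα=-0.2588 sinα=0.9659 | (1,6) | tMaxX 1.9705 tMaxY 0.4038 | tΔX 3.8637 tΔY 1.0353
    t=0.4038 [y] (1,7)
    t=1.4390 [y] (1,8) — stop
  → r_6 = 1.4390
beam 7: φ=135°, α=150°
  cosα=-0.8660 sinα=0.5000 | (1,6) | tMaxX 0.5889 tMaxY 0.7800 | tΔX 1.1547 tΔY 2.0000
    t=0.5889 [x] (0,6) — stop
  → r_7 = 0.5889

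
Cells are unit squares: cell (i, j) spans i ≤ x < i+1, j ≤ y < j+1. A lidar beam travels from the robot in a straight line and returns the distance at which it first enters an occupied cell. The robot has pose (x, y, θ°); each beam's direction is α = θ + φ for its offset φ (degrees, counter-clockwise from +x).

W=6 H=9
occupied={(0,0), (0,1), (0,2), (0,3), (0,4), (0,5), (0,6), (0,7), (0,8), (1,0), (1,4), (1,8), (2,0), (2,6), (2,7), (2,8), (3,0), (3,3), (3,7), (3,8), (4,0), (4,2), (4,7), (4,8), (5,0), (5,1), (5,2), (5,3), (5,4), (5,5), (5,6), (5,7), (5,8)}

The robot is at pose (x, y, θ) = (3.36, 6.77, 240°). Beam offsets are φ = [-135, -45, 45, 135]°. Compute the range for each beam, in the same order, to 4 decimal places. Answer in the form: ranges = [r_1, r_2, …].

beam 1: φ=-135°, α=105°
  direction (-0.2588, 0.9659); cell (3,6); t to first gridline: x 1.3909, y 0.2381 (then +3.8637 / +1.0353)
    (3,7) via y @ 0.2381  # hit
  → r_1 = 0.2381
beam 2: φ=-45°, α=195°
  direction (-0.9659, -0.2588); cell (3,6); t to first gridline: x 0.3727, y 2.9751 (then +1.0353 / +3.8637)
    (2,6) via x @ 0.3727  # hit
  → r_2 = 0.3727
beam 3: φ=45°, α=285°
  direction (0.2588, -0.9659); cell (3,6); t to first gridline: x 2.4728, y 0.7972 (then +3.8637 / +1.0353)
    (3,5) via y @ 0.7972
    (3,4) via y @ 1.8324
    (4,4) via x @ 2.4728
    (4,3) via y @ 2.8677
    (4,2) via y @ 3.9030  # hit
  → r_3 = 3.9030
beam 4: φ=135°, α=15°
  direction (0.9659, 0.2588); cell (3,6); t to first gridline: x 0.6626, y 0.8887 (then +1.0353 / +3.8637)
    (4,6) via x @ 0.6626
    (4,7) via y @ 0.8887  # hit
  → r_4 = 0.8887

ranges = [0.2381, 0.3727, 3.9030, 0.8887]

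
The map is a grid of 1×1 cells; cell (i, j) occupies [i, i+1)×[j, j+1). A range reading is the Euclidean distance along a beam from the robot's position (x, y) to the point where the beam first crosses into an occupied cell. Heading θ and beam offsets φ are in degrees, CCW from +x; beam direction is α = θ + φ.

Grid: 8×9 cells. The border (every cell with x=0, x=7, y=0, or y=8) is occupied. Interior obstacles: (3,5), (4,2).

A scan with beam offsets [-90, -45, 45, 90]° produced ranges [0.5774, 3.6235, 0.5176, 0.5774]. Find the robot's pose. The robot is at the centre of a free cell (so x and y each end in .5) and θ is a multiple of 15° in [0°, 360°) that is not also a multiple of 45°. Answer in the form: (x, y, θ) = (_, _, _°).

Candidates: 40 free-cell centres × 16 headings = 640 poses. Raycast each; keep the one whose scan matches to 4 dp.
  (2.5, 7.5, 60°): beam 1 = 5.1962 ≠ 0.5774 ✗
  (1.5, 4.5, 195°): beam 1 = 1.9319 ≠ 0.5774 ✗
  (4.5, 5.5, 210°): beam 1 = 2.8868 ≠ 0.5774 ✗
  (2.5, 2.5, 15°): beam 1 = 1.5529 ≠ 0.5774 ✗
  …
  (4.5, 1.5, 210°): r_1=0.5774, r_2=3.6235, r_3=0.5176, r_4=0.5774 — all match ✓
Unique over the lattice → pose = (4.5, 1.5, 210°).

(x, y, θ) = (4.5, 1.5, 210°)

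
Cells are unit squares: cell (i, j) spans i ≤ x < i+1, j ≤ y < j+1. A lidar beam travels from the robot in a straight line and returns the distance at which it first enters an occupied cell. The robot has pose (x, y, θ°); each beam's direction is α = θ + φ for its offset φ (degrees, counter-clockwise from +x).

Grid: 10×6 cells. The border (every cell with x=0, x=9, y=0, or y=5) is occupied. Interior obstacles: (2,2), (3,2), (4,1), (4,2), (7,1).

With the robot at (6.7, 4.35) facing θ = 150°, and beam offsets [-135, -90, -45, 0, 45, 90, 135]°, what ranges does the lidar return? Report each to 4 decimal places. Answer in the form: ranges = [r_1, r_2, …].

ranges = [2.3811, 0.7506, 0.6729, 1.3000, 5.9011, 3.4000, 2.4329]

beam 1: φ=-135°, α=15°
  d=(0.9659,0.2588)  start (6,4)  tX=0.3106 tY=2.5114  stride 1/|dx|=1.0353 1/|dy|=3.8637
    cross x-line → (7,4), t=0.3106
    cross x-line → (8,4), t=1.3459
    cross x-line → (9,4), t=2.3811 (wall)
  → r_1 = 2.3811
beam 2: φ=-90°, α=60°
  d=(0.5000,0.8660)  start (6,4)  tX=0.6000 tY=0.7506  stride 1/|dx|=2.0000 1/|dy|=1.1547
    cross x-line → (7,4), t=0.6000
    cross y-line → (7,5), t=0.7506 (wall)
  → r_2 = 0.7506
beam 3: φ=-45°, α=105°
  d=(-0.2588,0.9659)  start (6,4)  tX=2.7046 tY=0.6729  stride 1/|dx|=3.8637 1/|dy|=1.0353
    cross y-line → (6,5), t=0.6729 (wall)
  → r_3 = 0.6729
beam 4: φ=0°, α=150°
  d=(-0.8660,0.5000)  start (6,4)  tX=0.8083 tY=1.3000  stride 1/|dx|=1.1547 1/|dy|=2.0000
    cross x-line → (5,4), t=0.8083
    cross y-line → (5,5), t=1.3000 (wall)
  → r_4 = 1.3000
beam 5: φ=45°, α=195°
  d=(-0.9659,-0.2588)  start (6,4)  tX=0.7247 tY=1.3523  stride 1/|dx|=1.0353 1/|dy|=3.8637
    cross x-line → (5,4), t=0.7247
    cross y-line → (5,3), t=1.3523
    cross x-line → (4,3), t=1.7600
    cross x-line → (3,3), t=2.7952
    cross x-line → (2,3), t=3.8305
    cross x-line → (1,3), t=4.8658
    cross y-line → (1,2), t=5.2160
    cross x-line → (0,2), t=5.9011 (wall)
  → r_5 = 5.9011
beam 6: φ=90°, α=240°
  d=(-0.5000,-0.8660)  start (6,4)  tX=1.4000 tY=0.4041  stride 1/|dx|=2.0000 1/|dy|=1.1547
    cross y-line → (6,3), t=0.4041
    cross x-line → (5,3), t=1.4000
    cross y-line → (5,2), t=1.5588
    cross y-line → (5,1), t=2.7135
    cross x-line → (4,1), t=3.4000 (wall)
  → r_6 = 3.4000
beam 7: φ=135°, α=285°
  d=(0.2588,-0.9659)  start (6,4)  tX=1.1591 tY=0.3623  stride 1/|dx|=3.8637 1/|dy|=1.0353
    cross y-line → (6,3), t=0.3623
    cross x-line → (7,3), t=1.1591
    cross y-line → (7,2), t=1.3976
    cross y-line → (7,1), t=2.4329 (wall)
  → r_7 = 2.4329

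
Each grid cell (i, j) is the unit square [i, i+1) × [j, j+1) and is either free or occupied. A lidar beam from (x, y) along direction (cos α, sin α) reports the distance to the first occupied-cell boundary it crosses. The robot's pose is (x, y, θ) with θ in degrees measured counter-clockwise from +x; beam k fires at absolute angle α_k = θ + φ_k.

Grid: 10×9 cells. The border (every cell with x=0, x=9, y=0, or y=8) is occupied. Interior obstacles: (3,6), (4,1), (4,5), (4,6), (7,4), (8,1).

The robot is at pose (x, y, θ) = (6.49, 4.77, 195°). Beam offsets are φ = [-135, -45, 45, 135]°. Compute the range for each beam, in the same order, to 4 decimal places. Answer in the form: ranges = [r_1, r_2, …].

beam 1: φ=-135°, α=60°
  cosα=0.5000 sinα=0.8660 | (6,4) | tMaxX 1.0200 tMaxY 0.2656 | tΔX 2.0000 tΔY 1.1547
    t=0.2656 [y] (6,5)
    t=1.0200 [x] (7,5)
    t=1.4203 [y] (7,6)
    t=2.5750 [y] (7,7)
    t=3.0200 [x] (8,7)
    t=3.7297 [y] (8,8) — stop
  → r_1 = 3.7297
beam 2: φ=-45°, α=150°
  cosα=-0.8660 sinα=0.5000 | (6,4) | tMaxX 0.5658 tMaxY 0.4600 | tΔX 1.1547 tΔY 2.0000
    t=0.4600 [y] (6,5)
    t=0.5658 [x] (5,5)
    t=1.7205 [x] (4,5) — stop
  → r_2 = 1.7205
beam 3: φ=45°, α=240°
  cosα=-0.5000 sinα=-0.8660 | (6,4) | tMaxX 0.9800 tMaxY 0.8891 | tΔX 2.0000 tΔY 1.1547
    t=0.8891 [y] (6,3)
    t=0.9800 [x] (5,3)
    t=2.0438 [y] (5,2)
    t=2.9800 [x] (4,2)
    t=3.1985 [y] (4,1) — stop
  → r_3 = 3.1985
beam 4: φ=135°, α=330°
  cosα=0.8660 sinα=-0.5000 | (6,4) | tMaxX 0.5889 tMaxY 1.5400 | tΔX 1.1547 tΔY 2.0000
    t=0.5889 [x] (7,4) — stop
  → r_4 = 0.5889

ranges = [3.7297, 1.7205, 3.1985, 0.5889]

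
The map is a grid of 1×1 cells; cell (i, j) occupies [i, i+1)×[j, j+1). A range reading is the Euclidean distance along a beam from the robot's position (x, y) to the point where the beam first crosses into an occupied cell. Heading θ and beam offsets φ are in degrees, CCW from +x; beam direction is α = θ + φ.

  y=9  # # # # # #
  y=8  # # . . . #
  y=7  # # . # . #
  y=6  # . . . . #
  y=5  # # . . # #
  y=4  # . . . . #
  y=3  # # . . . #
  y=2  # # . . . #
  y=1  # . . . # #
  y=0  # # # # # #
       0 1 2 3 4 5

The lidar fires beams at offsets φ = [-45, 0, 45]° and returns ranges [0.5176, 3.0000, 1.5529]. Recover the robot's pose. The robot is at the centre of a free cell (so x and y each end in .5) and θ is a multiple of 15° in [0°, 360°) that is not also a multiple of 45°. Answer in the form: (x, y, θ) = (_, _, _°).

(x, y, θ) = (3.5, 5.5, 60°)

The pose lattice has 24·16 = 384 candidates. Test each by forward raycasting.
  (4.5, 2.5, 60°): beam 2 = 1.0000 ≠ 3.0000 ✗
  (4.5, 6.5, 210°): beam 1 = 2.5882 ≠ 0.5176 ✗
  (2.5, 5.5, 330°): beam 1 = 4.6587 ≠ 0.5176 ✗
  …
  (3.5, 5.5, 60°): r_1=0.5176, r_2=3.0000, r_3=1.5529 — all match ✓
Unique over the lattice → pose = (3.5, 5.5, 60°).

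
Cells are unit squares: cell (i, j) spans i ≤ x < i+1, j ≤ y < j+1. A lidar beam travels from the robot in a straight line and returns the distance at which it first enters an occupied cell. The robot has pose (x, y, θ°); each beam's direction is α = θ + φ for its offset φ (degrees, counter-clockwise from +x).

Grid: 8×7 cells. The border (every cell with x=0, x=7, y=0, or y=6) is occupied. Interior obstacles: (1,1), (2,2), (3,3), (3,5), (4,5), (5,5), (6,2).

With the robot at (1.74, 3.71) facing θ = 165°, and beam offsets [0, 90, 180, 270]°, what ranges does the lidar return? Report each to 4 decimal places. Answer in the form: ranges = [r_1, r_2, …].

ranges = [0.7661, 1.7703, 1.3044, 2.3708]

beam 1: φ=0°, α=165°
  cosα=-0.9659 sinα=0.2588 | (1,3) | tMaxX 0.7661 tMaxY 1.1205 | tΔX 1.0353 tΔY 3.8637
    t=0.7661 [x] (0,3) — stop
  → r_1 = 0.7661
beam 2: φ=90°, α=255°
  cosα=-0.2588 sinα=-0.9659 | (1,3) | tMaxX 2.8591 tMaxY 0.7350 | tΔX 3.8637 tΔY 1.0353
    t=0.7350 [y] (1,2)
    t=1.7703 [y] (1,1) — stop
  → r_2 = 1.7703
beam 3: φ=180°, α=345°
  cosα=0.9659 sinα=-0.2588 | (1,3) | tMaxX 0.2692 tMaxY 2.7432 | tΔX 1.0353 tΔY 3.8637
    t=0.2692 [x] (2,3)
    t=1.3044 [x] (3,3) — stop
  → r_3 = 1.3044
beam 4: φ=270°, α=75°
  cosα=0.2588 sinα=0.9659 | (1,3) | tMaxX 1.0046 tMaxY 0.3002 | tΔX 3.8637 tΔY 1.0353
    t=0.3002 [y] (1,4)
    t=1.0046 [x] (2,4)
    t=1.3355 [y] (2,5)
    t=2.3708 [y] (2,6) — stop
  → r_4 = 2.3708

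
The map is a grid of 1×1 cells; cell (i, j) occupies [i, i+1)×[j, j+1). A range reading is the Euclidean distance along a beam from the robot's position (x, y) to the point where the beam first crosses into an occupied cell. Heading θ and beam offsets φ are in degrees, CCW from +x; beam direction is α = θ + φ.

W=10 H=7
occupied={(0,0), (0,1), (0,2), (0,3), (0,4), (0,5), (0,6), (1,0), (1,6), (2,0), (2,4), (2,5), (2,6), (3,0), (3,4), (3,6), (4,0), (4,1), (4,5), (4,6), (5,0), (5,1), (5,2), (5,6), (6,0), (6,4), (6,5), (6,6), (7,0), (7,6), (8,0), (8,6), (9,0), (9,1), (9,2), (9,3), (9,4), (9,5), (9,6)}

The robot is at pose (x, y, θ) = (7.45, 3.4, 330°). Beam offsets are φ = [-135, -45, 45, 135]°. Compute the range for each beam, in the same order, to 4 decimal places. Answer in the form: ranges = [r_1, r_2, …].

ranges = [1.5455, 2.4847, 1.6047, 1.7387]

beam 1: φ=-135°, α=195°
  d=(-0.9659,-0.2588)  start (7,3)  tX=0.4659 tY=1.5455  stride 1/|dx|=1.0353 1/|dy|=3.8637
    cross x-line → (6,3), t=0.4659
    cross x-line → (5,3), t=1.5012
    cross y-line → (5,2), t=1.5455 (wall)
  → r_1 = 1.5455
beam 2: φ=-45°, α=285°
  d=(0.2588,-0.9659)  start (7,3)  tX=2.1250 tY=0.4141  stride 1/|dx|=3.8637 1/|dy|=1.0353
    cross y-line → (7,2), t=0.4141
    cross y-line → (7,1), t=1.4494
    cross x-line → (8,1), t=2.1250
    cross y-line → (8,0), t=2.4847 (wall)
  → r_2 = 2.4847
beam 3: φ=45°, α=15°
  d=(0.9659,0.2588)  start (7,3)  tX=0.5694 tY=2.3182  stride 1/|dx|=1.0353 1/|dy|=3.8637
    cross x-line → (8,3), t=0.5694
    cross x-line → (9,3), t=1.6047 (wall)
  → r_3 = 1.6047
beam 4: φ=135°, α=105°
  d=(-0.2588,0.9659)  start (7,3)  tX=1.7387 tY=0.6212  stride 1/|dx|=3.8637 1/|dy|=1.0353
    cross y-line → (7,4), t=0.6212
    cross y-line → (7,5), t=1.6564
    cross x-line → (6,5), t=1.7387 (wall)
  → r_4 = 1.7387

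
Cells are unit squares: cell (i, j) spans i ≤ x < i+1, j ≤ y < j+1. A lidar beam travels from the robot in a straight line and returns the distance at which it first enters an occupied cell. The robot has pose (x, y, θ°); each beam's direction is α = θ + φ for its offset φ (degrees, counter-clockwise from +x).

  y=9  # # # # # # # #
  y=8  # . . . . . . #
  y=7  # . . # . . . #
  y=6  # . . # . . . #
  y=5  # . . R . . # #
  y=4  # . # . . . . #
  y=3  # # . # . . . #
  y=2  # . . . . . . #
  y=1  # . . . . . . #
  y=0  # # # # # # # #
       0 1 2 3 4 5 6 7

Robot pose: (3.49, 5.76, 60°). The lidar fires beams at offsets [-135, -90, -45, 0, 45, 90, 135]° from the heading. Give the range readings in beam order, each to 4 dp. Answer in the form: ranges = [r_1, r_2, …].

beam 1: φ=-135°, α=285°
  d=(0.2588,-0.9659)  start (3,5)  tX=1.9705 tY=0.7868  stride 1/|dx|=3.8637 1/|dy|=1.0353
    cross y-line → (3,4), t=0.7868
    cross y-line → (3,3), t=1.8221 (wall)
  → r_1 = 1.8221
beam 2: φ=-90°, α=330°
  d=(0.8660,-0.5000)  start (3,5)  tX=0.5889 tY=1.5200  stride 1/|dx|=1.1547 1/|dy|=2.0000
    cross x-line → (4,5), t=0.5889
    cross y-line → (4,4), t=1.5200
    cross x-line → (5,4), t=1.7436
    cross x-line → (6,4), t=2.8983
    cross y-line → (6,3), t=3.5200
    cross x-line → (7,3), t=4.0530 (wall)
  → r_2 = 4.0530
beam 3: φ=-45°, α=15°
  d=(0.9659,0.2588)  start (3,5)  tX=0.5280 tY=0.9273  stride 1/|dx|=1.0353 1/|dy|=3.8637
    cross x-line → (4,5), t=0.5280
    cross y-line → (4,6), t=0.9273
    cross x-line → (5,6), t=1.5633
    cross x-line → (6,6), t=2.5985
    cross x-line → (7,6), t=3.6338 (wall)
  → r_3 = 3.6338
beam 4: φ=0°, α=60°
  d=(0.5000,0.8660)  start (3,5)  tX=1.0200 tY=0.2771  stride 1/|dx|=2.0000 1/|dy|=1.1547
    cross y-line → (3,6), t=0.2771 (wall)
  → r_4 = 0.2771
beam 5: φ=45°, α=105°
  d=(-0.2588,0.9659)  start (3,5)  tX=1.8932 tY=0.2485  stride 1/|dx|=3.8637 1/|dy|=1.0353
    cross y-line → (3,6), t=0.2485 (wall)
  → r_5 = 0.2485
beam 6: φ=90°, α=150°
  d=(-0.8660,0.5000)  start (3,5)  tX=0.5658 tY=0.4800  stride 1/|dx|=1.1547 1/|dy|=2.0000
    cross y-line → (3,6), t=0.4800 (wall)
  → r_6 = 0.4800
beam 7: φ=135°, α=195°
  d=(-0.9659,-0.2588)  start (3,5)  tX=0.5073 tY=2.9364  stride 1/|dx|=1.0353 1/|dy|=3.8637
    cross x-line → (2,5), t=0.5073
    cross x-line → (1,5), t=1.5426
    cross x-line → (0,5), t=2.5778 (wall)
  → r_7 = 2.5778

ranges = [1.8221, 4.0530, 3.6338, 0.2771, 0.2485, 0.4800, 2.5778]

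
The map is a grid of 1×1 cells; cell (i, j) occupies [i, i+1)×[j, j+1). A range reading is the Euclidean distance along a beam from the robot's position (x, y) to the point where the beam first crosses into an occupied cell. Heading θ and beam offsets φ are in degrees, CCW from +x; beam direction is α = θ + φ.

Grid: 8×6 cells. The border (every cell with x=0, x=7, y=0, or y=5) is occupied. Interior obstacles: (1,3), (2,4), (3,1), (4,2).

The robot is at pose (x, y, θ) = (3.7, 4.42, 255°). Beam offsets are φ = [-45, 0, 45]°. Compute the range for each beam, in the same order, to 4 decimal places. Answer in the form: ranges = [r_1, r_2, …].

beam 1: φ=-45°, α=210°
  dir = (cos 210°, sin 210°) = (-0.8660, -0.5000); from cell (3,4)
  next x-line at t=0.8083, next y-line at t=0.8400; Δt_x=1.1547, Δt_y=2.0000
    x: enter (2,4) at t=0.8083 ← occupied
  → r_1 = 0.8083
beam 2: φ=0°, α=255°
  dir = (cos 255°, sin 255°) = (-0.2588, -0.9659); from cell (3,4)
  next x-line at t=2.7046, next y-line at t=0.4348; Δt_x=3.8637, Δt_y=1.0353
    y: enter (3,3) at t=0.4348
    y: enter (3,2) at t=1.4701
    y: enter (3,1) at t=2.5054 ← occupied
  → r_2 = 2.5054
beam 3: φ=45°, α=300°
  dir = (cos 300°, sin 300°) = (0.5000, -0.8660); from cell (3,4)
  next x-line at t=0.6000, next y-line at t=0.4850; Δt_x=2.0000, Δt_y=1.1547
    y: enter (3,3) at t=0.4850
    x: enter (4,3) at t=0.6000
    y: enter (4,2) at t=1.6397 ← occupied
  → r_3 = 1.6397

ranges = [0.8083, 2.5054, 1.6397]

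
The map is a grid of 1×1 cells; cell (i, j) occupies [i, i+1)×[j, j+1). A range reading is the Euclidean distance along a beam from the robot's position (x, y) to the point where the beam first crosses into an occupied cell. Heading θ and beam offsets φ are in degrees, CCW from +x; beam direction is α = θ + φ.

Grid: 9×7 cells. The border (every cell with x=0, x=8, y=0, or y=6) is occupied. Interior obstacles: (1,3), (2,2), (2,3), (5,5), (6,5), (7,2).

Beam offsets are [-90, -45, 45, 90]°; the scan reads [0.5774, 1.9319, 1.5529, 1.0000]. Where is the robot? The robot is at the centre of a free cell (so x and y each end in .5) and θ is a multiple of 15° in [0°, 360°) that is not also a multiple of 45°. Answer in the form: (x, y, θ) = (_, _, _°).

Candidates: 29 free-cell centres × 16 headings = 464 poses. Raycast each; keep the one whose scan matches to 4 dp.
  (6.5, 3.5, 120°): beam 1 = 1.7321 ≠ 0.5774 ✗
  (4.5, 5.5, 30°): beam 1 = 5.1962 ≠ 0.5774 ✗
  (1.5, 5.5, 15°): beam 1 = 1.5529 ≠ 0.5774 ✗
  (4.5, 1.5, 330°): beam 2 = 0.5176 ≠ 1.9319 ✗
  …
  (1.5, 1.5, 30°): r_1=0.5774, r_2=1.9319, r_3=1.5529, r_4=1.0000 — all match ✓
Only this pose fits every beam.

(x, y, θ) = (1.5, 1.5, 30°)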